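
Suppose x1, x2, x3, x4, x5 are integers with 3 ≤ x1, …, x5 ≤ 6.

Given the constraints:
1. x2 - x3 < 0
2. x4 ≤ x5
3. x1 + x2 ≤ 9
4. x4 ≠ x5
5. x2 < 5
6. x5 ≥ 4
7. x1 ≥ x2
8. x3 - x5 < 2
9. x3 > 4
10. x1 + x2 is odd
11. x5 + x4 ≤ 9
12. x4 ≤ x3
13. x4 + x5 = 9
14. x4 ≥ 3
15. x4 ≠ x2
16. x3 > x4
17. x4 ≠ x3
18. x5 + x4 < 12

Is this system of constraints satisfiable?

One satisfying assignment is x1 = 4, x2 = 3, x3 = 6, x4 = 4, x5 = 5.
For the less obvious constraints — constraint 1: x2 - x3 = -3; constraint 3: x1 + x2 = 7; constraint 8: x3 - x5 = 1 — and the others hold by inspection.

Satisfiable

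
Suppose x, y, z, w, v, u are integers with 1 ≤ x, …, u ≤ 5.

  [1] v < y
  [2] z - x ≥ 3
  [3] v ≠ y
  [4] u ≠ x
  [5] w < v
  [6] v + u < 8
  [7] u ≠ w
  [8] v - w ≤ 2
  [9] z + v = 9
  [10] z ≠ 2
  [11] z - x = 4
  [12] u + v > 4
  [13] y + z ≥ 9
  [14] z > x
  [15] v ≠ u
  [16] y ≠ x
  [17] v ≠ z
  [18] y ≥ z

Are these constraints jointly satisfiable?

Satisfiable

The assignment x = 1, y = 5, z = 5, w = 2, v = 4, u = 3 works:
  constraint 2 holds since z - x = 4.
  constraint 6 holds since v + u = 7.
  constraint 8 holds since v - w = 2.
The rest check out directly.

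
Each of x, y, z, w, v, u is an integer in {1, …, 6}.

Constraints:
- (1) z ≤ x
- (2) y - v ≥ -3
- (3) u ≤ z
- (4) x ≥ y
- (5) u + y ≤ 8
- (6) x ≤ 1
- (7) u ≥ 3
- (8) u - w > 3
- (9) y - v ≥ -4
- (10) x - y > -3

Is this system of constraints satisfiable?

From constraints 3 and 7: z ≥ u and u ≥ 3, so z ≥ 3. From constraints 1 and 6: z ≤ x and x ≤ 1, so z ≤ 1. But 1 < 3, so no value of z works.

Unsatisfiable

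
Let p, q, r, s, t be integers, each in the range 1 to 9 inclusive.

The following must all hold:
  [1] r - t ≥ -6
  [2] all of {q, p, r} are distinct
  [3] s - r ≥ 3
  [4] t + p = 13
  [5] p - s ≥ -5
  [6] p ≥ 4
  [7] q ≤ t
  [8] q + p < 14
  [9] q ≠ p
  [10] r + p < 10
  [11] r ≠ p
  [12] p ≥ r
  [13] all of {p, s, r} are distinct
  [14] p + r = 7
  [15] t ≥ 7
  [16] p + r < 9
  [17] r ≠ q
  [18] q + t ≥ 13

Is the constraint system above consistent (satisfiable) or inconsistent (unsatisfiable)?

The assignment p = 5, q = 6, r = 2, s = 8, t = 8 works:
  constraint 1 holds since r - t = -6.
  constraint 3 holds since s - r = 6.
The rest check out directly.

Satisfiable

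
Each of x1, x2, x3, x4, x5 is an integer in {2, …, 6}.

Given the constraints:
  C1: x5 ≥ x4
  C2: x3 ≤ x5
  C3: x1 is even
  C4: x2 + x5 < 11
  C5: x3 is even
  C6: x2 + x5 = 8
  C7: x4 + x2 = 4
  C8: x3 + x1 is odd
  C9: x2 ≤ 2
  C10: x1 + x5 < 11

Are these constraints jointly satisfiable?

Constraint 5 makes x3 even and constraint 3 makes x1 even, so x3 + x1 must be even. Constraint 8 says x3 + x1 is odd — contradiction.

Unsatisfiable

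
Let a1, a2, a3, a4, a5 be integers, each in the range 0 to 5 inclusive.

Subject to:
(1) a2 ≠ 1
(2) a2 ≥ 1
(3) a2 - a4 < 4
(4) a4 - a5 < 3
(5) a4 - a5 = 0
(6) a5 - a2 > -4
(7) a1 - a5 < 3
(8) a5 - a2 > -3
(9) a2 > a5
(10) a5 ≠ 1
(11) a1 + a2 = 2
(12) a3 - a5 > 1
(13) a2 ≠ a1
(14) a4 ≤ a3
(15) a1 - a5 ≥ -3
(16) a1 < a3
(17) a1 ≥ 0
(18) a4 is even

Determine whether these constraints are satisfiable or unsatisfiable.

Satisfiable

Setting (a1, a2, a3, a4, a5) = (0, 2, 3, 0, 0) satisfies everything: constraint 3: a2 - a4 = 2; constraint 4: a4 - a5 = 0, and the others follow.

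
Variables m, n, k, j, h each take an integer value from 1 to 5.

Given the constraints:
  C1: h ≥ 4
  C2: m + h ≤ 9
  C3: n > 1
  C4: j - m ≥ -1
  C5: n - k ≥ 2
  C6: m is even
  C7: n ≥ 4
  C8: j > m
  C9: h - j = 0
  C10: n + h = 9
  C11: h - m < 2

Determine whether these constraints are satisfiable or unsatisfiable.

Take m = 4, n = 4, k = 1, j = 5, h = 5. Then constraint 2: m + h = 9; constraint 4: j - m = 1; constraint 5: n - k = 3, and every other listed constraint is also met.

Satisfiable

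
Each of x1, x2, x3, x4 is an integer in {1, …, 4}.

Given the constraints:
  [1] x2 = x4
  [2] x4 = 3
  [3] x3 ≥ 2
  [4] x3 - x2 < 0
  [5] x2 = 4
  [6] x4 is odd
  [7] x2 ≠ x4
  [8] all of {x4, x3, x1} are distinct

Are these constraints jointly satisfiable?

Unsatisfiable

Constraint 5 fixes x2 = 4 and constraint 2 fixes x4 = 3, but constraint 1 requires x2 = x4. Since 4 ≠ 3, contradiction.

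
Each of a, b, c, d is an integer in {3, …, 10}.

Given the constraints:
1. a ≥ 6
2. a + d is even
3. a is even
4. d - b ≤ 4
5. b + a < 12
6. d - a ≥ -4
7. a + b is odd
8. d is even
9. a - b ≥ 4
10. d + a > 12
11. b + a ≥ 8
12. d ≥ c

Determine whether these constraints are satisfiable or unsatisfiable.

Satisfiable

Try a = 8, b = 3, c = 3, d = 6.
Check constraint 4: d - b = 3; constraint 5: b + a = 11. The remaining constraints are straightforward to verify.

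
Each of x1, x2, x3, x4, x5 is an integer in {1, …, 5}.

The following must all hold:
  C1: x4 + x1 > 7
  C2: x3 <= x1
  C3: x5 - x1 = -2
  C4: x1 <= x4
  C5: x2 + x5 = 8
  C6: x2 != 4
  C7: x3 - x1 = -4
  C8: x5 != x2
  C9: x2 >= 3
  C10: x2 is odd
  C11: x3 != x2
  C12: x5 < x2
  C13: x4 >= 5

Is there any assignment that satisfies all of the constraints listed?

Satisfiable

Setting (x1, x2, x3, x4, x5) = (5, 5, 1, 5, 3) satisfies everything: constraint 1: x4 + x1 = 10; constraint 3: x5 - x1 = -2; constraint 5: x2 + x5 = 8, and the others follow.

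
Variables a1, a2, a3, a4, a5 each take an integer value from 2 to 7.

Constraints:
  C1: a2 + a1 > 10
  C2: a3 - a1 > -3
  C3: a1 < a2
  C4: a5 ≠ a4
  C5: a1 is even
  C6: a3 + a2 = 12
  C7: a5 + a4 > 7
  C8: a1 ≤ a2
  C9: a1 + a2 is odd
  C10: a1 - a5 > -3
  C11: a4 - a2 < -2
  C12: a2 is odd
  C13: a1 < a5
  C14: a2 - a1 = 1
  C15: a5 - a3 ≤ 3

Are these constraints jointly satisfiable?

Satisfiable

Try a1 = 6, a2 = 7, a3 = 5, a4 = 2, a5 = 7.
Check constraint 1: a2 + a1 = 13; constraint 2: a3 - a1 = -1; constraint 6: a3 + a2 = 12. The remaining constraints are straightforward to verify.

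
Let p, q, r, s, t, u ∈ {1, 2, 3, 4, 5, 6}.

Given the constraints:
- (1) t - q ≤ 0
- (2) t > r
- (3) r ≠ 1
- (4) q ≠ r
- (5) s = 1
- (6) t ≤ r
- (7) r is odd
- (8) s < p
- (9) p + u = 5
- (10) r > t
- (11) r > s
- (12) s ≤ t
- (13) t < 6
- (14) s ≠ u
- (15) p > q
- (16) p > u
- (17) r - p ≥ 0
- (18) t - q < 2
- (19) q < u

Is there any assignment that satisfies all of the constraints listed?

Constraints 1, 2, 16, 17, and 19 give r < t, t ≤ q, q < u, u < p, p ≤ r. Chaining: r < t ≤ q < u < p ≤ r, which forces r < r — impossible.

Unsatisfiable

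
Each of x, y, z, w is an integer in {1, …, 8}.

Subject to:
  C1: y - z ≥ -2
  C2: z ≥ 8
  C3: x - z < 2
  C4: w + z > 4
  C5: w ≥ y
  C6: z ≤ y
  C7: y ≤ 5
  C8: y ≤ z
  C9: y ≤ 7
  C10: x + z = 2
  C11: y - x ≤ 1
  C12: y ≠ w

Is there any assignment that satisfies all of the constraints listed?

From constraints 2 and 6: y ≥ z and z ≥ 8, so y ≥ 8. From constraint 7: y ≤ 5. But 5 < 8, so no value of y works.

Unsatisfiable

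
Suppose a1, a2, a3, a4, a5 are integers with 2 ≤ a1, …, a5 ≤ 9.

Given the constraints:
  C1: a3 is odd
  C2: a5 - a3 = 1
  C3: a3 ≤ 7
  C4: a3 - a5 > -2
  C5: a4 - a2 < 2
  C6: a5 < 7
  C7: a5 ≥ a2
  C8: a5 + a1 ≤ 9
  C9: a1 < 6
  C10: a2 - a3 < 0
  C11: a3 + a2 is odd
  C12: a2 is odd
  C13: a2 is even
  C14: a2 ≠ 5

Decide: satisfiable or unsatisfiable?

Constraint 1 makes a3 odd and constraint 12 makes a2 odd, so a3 + a2 must be even. Constraint 11 says a3 + a2 is odd — contradiction.

Unsatisfiable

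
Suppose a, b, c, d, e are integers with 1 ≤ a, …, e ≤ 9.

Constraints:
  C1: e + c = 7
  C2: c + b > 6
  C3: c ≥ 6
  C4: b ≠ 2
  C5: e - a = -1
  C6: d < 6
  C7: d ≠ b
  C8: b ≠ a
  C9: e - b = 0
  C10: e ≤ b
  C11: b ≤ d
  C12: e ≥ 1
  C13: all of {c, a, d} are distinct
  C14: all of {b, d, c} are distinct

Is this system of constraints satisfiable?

Try a = 2, b = 1, c = 6, d = 5, e = 1.
Check constraint 1: e + c = 7; constraint 2: c + b = 7; constraint 5: e - a = -1. The remaining constraints are straightforward to verify.

Satisfiable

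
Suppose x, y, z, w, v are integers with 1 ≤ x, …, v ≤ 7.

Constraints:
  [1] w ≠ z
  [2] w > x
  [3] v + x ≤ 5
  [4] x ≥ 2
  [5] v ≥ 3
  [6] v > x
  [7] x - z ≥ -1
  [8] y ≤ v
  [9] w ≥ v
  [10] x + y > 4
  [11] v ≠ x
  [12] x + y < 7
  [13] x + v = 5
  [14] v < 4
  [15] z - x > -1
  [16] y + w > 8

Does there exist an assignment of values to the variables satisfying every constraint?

Satisfiable

One satisfying assignment is x = 2, y = 3, z = 2, w = 6, v = 3.
For the less obvious constraints — constraint 3: v + x = 5; constraint 7: x - z = 0; constraint 10: x + y = 5 — and the others hold by inspection.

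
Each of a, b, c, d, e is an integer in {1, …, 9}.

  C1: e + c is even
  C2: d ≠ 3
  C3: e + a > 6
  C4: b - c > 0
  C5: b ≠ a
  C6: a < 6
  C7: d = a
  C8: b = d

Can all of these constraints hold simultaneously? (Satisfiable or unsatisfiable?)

Unsatisfiable

From constraints 7 and 8, b = d = a, so b = a. But constraint 5 says b ≠ a. Contradiction.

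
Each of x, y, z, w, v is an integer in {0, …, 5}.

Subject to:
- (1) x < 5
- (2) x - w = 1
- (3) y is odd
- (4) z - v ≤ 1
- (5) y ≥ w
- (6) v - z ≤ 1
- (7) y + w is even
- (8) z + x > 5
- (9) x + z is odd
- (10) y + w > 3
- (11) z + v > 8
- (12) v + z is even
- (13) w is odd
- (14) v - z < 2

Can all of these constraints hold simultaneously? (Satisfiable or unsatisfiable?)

Take x = 2, y = 3, z = 5, w = 1, v = 5. Then constraint 2: x - w = 1; constraint 4: z - v = 0, and every other listed constraint is also met.

Satisfiable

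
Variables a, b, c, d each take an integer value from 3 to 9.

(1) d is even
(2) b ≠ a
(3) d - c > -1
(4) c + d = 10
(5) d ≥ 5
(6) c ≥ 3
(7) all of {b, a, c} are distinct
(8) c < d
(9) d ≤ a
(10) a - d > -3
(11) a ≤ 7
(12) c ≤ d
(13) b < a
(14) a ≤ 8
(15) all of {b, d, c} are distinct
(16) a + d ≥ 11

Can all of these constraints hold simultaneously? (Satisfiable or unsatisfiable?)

One satisfying assignment is a = 6, b = 5, c = 4, d = 6.
For the less obvious constraints — constraint 3: d - c = 2; constraint 4: c + d = 10; constraint 10: a - d = 0 — and the others hold by inspection.

Satisfiable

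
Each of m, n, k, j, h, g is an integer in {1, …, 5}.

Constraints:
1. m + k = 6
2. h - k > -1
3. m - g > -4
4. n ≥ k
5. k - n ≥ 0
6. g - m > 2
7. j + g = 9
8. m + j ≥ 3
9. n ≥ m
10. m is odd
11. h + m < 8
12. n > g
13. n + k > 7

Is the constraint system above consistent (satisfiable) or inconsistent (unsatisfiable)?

Take m = 1, n = 5, k = 5, j = 5, h = 5, g = 4. Then constraint 1: m + k = 6; constraint 2: h - k = 0, and every other listed constraint is also met.

Satisfiable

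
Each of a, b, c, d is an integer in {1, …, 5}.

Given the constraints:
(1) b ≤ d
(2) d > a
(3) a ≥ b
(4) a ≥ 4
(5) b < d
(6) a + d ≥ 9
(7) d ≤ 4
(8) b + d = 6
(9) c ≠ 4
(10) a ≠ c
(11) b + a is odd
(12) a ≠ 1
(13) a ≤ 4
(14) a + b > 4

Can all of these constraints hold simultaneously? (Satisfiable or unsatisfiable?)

From constraint 13: a ≤ 4. From constraint 7: d ≤ 4. Hence a + d ≤ 8. But constraint 6 requires a + d ≥ 9, and 9 > 8. Contradiction.

Unsatisfiable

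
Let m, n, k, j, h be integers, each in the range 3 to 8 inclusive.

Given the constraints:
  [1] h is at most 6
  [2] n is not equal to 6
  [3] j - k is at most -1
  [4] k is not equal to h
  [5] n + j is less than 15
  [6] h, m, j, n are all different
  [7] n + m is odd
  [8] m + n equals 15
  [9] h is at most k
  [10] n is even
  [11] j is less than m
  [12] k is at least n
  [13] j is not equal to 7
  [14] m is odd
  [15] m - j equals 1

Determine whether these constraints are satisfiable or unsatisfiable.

One satisfying assignment is m = 7, n = 8, k = 8, j = 6, h = 4.
For the less obvious constraints — constraint 3: j - k = -2; constraint 5: n + j = 14; constraint 8: m + n = 15 — and the others hold by inspection.

Satisfiable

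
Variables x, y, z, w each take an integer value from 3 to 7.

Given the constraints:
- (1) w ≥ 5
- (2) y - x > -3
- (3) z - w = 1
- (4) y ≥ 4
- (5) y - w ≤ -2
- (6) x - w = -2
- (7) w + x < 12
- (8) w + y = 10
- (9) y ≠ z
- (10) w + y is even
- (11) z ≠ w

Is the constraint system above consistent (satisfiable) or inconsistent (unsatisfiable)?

Satisfiable

Try x = 4, y = 4, z = 7, w = 6.
Check constraint 2: y - x = 0; constraint 3: z - w = 1. The remaining constraints are straightforward to verify.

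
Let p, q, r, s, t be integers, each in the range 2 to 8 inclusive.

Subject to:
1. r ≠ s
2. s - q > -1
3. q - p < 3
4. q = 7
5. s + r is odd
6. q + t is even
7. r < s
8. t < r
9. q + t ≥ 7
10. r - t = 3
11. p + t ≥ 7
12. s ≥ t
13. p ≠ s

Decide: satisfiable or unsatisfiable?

Setting (p, q, r, s, t) = (5, 7, 6, 7, 3) satisfies everything: constraint 2: s - q = 0; constraint 3: q - p = 2, and the others follow.

Satisfiable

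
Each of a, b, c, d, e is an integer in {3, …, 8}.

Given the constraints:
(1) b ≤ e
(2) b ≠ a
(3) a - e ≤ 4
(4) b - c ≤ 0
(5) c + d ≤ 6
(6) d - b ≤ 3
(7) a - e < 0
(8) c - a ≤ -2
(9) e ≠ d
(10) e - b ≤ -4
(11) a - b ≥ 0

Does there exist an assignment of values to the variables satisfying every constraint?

Unsatisfiable

Constraints 3, 4, 8, and 10 give b − e ≥ 4, e − a ≥ -4, a − c ≥ 2, c − b ≥ 0.
Adding all 4 inequalities: the left sides telescope to 0, and the right sides sum to 4 + (-4) + 2 + 0 = 2. So 0 ≥ 2, which is false.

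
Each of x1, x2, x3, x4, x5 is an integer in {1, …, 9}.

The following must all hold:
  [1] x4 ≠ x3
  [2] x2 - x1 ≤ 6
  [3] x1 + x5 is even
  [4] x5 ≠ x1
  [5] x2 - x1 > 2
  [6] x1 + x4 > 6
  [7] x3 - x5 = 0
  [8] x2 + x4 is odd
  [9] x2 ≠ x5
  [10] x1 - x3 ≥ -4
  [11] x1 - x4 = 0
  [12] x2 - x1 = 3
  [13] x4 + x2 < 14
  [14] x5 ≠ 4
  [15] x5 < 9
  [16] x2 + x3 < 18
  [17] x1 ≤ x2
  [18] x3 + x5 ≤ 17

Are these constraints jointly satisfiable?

The assignment x1 = 4, x2 = 7, x3 = 8, x4 = 4, x5 = 8 works:
  constraint 2 holds since x2 - x1 = 3.
  constraint 5 holds since x2 - x1 = 3.
The rest check out directly.

Satisfiable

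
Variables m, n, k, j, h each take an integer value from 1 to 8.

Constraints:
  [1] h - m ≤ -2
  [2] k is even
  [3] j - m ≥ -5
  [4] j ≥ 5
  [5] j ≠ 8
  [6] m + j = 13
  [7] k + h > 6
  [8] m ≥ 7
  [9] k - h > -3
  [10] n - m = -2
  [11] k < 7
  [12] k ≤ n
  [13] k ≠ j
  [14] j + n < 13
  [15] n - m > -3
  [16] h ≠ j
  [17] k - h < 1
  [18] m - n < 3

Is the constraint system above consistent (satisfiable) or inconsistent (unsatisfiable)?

Try m = 8, n = 6, k = 4, j = 5, h = 4.
Check constraint 1: h - m = -4; constraint 3: j - m = -3. The remaining constraints are straightforward to verify.

Satisfiable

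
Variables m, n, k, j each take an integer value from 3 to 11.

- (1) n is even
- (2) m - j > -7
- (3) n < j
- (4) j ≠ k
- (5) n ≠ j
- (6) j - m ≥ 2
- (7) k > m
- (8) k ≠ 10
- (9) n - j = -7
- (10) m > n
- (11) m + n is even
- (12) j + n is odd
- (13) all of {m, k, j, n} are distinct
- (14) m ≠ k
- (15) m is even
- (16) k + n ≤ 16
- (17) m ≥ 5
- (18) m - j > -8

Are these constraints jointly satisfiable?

Take m = 6, n = 4, k = 9, j = 11. Then constraint 2: m - j = -5; constraint 6: j - m = 5, and every other listed constraint is also met.

Satisfiable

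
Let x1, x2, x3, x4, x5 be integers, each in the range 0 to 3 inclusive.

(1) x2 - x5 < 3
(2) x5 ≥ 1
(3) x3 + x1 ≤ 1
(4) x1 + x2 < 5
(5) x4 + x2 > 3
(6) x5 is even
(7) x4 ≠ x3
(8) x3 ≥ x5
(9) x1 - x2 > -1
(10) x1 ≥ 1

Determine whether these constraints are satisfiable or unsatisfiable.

Unsatisfiable

From constraints 2 and 8: x3 ≥ x5 ≥ 1. From constraint 10: x1 ≥ 1. Hence x3 + x1 ≥ 2. But constraint 3 requires x3 + x1 ≤ 1, and 1 < 2. Contradiction.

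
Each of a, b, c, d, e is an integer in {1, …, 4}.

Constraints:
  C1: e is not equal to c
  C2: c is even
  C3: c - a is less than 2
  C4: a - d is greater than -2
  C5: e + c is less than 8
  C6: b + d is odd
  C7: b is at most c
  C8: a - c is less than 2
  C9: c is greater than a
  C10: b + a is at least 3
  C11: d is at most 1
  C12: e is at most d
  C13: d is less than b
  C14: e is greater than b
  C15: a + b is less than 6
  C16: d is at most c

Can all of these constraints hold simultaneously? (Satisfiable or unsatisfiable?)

Constraints 12, 13, and 14 give e ≤ d, d < b, b < e. Chaining: e ≤ d < b < e, which forces e < e — impossible.

Unsatisfiable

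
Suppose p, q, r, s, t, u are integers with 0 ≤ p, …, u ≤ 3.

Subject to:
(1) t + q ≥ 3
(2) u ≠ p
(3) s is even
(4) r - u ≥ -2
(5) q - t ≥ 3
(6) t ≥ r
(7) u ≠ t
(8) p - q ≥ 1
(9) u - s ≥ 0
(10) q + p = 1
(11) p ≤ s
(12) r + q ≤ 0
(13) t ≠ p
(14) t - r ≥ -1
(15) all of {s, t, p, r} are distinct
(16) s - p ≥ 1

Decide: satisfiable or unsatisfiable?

Constraints 4, 5, 8, 9, 14, and 16 give t − r ≥ -1, r − u ≥ -2, u − s ≥ 0, s − p ≥ 1, p − q ≥ 1, q − t ≥ 3.
Adding all 6 inequalities: the left sides telescope to 0, and the right sides sum to (-1) + (-2) + 0 + 1 + 1 + 3 = 2. So 0 ≥ 2, which is false.

Unsatisfiable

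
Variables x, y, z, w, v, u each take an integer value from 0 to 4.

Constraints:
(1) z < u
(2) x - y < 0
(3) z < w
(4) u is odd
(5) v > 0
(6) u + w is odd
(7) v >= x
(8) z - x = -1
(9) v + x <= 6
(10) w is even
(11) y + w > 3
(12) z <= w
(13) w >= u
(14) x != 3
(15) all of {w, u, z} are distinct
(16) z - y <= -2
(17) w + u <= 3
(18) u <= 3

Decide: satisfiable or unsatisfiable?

Satisfiable

One satisfying assignment is x = 1, y = 4, z = 0, w = 2, v = 2, u = 1.
For the less obvious constraints — constraint 2: x - y = -3; constraint 8: z - x = -1; constraint 9: v + x = 3 — and the others hold by inspection.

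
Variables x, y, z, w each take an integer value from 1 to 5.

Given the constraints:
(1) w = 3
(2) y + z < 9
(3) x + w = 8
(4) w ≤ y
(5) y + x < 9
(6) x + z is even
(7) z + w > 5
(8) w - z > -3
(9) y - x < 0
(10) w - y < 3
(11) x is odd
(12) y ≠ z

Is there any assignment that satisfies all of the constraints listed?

Satisfiable

The assignment x = 5, y = 3, z = 5, w = 3 works:
  constraint 2 holds since y + z = 8.
  constraint 3 holds since x + w = 8.
The rest check out directly.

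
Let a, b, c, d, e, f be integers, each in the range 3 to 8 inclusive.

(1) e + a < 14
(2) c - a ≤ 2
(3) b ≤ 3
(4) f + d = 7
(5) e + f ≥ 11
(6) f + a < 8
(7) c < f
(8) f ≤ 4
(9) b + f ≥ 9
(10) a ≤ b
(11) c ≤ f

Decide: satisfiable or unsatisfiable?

From constraint 3: b ≤ 3. From constraint 8: f ≤ 4. Hence b + f ≤ 7. But constraint 9 requires b + f ≥ 9, and 9 > 7. Contradiction.

Unsatisfiable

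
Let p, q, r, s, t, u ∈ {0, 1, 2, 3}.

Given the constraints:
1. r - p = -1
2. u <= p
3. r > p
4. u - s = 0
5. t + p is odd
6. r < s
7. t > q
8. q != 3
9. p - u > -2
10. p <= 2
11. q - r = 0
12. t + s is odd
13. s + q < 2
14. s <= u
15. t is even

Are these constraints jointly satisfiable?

Unsatisfiable

Constraints 2, 3, 6, and 14 give s ≤ u, u ≤ p, p < r, r < s. Chaining: s ≤ u ≤ p < r < s, which forces s < s — impossible.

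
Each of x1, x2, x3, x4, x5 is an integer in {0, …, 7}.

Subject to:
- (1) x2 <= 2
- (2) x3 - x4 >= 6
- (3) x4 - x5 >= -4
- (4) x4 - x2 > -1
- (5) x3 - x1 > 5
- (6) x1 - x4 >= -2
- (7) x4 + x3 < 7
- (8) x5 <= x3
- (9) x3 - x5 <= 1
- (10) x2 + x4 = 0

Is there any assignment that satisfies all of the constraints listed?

Unsatisfiable

Constraints 2, 3, and 9 give x5 − x3 ≥ -1, x3 − x4 ≥ 6, x4 − x5 ≥ -4.
Adding all 3 inequalities: the left sides telescope to 0, and the right sides sum to (-1) + 6 + (-4) = 1. So 0 ≥ 1, which is false.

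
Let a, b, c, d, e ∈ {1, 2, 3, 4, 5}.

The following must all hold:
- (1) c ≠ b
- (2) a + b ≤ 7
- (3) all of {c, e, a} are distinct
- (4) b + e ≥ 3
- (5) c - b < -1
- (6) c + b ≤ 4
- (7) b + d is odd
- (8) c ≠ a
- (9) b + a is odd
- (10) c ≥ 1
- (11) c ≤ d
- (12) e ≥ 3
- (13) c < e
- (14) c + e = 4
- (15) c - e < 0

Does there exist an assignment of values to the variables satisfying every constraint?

Satisfiable

The assignment a = 2, b = 3, c = 1, d = 2, e = 3 works:
  constraint 2 holds since a + b = 5.
  constraint 4 holds since b + e = 6.
The rest check out directly.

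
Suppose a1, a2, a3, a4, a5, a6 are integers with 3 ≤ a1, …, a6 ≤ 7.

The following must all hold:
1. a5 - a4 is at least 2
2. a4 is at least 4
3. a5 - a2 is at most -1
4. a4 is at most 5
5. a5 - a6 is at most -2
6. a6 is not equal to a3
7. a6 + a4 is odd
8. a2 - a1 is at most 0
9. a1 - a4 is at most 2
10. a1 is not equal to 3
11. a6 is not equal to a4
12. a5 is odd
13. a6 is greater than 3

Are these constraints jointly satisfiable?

Unsatisfiable

Constraints 1, 3, 8, and 9 give a4 − a1 ≥ -2, a1 − a2 ≥ 0, a2 − a5 ≥ 1, a5 − a4 ≥ 2.
Adding all 4 inequalities: the left sides telescope to 0, and the right sides sum to (-2) + 0 + 1 + 2 = 1. So 0 ≥ 1, which is false.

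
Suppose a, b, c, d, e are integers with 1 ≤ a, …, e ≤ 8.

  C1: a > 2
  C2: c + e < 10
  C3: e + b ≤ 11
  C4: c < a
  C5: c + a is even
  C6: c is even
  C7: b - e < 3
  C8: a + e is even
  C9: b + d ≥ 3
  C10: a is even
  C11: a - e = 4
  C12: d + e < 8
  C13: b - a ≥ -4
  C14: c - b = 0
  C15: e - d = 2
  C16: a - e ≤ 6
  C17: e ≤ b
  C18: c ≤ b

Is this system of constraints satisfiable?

Satisfiable

Try a = 8, b = 4, c = 4, d = 2, e = 4.
Check constraint 2: c + e = 8; constraint 3: e + b = 8; constraint 7: b - e = 0. The remaining constraints are straightforward to verify.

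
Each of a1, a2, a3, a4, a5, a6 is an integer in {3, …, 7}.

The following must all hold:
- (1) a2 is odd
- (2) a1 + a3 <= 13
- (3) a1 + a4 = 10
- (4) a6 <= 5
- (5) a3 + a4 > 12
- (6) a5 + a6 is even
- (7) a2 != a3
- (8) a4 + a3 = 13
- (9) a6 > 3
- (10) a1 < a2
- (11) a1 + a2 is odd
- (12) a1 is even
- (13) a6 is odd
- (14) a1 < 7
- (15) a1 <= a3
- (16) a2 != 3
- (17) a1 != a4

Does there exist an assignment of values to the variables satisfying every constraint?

Satisfiable

One satisfying assignment is a1 = 4, a2 = 5, a3 = 7, a4 = 6, a5 = 5, a6 = 5.
For the less obvious constraints — constraint 2: a1 + a3 = 11; constraint 3: a1 + a4 = 10 — and the others hold by inspection.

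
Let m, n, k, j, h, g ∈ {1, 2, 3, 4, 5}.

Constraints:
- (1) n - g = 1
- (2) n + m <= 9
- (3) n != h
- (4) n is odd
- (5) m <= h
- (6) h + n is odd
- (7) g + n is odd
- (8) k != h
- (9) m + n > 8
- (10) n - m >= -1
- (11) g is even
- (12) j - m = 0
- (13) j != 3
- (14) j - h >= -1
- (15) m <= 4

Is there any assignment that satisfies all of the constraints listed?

Satisfiable

One satisfying assignment is m = 4, n = 5, k = 3, j = 4, h = 4, g = 4.
For the less obvious constraints — constraint 1: n - g = 1; constraint 2: n + m = 9; constraint 9: m + n = 9 — and the others hold by inspection.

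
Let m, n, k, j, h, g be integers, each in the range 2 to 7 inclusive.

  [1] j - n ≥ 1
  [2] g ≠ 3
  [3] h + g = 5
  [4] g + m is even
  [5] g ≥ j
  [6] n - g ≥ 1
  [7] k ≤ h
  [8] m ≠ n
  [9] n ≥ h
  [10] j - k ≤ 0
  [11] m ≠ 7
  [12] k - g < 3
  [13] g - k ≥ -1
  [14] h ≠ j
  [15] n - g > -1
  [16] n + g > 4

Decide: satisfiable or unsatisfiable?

Constraints 1, 6, 10, and 13 give n − g ≥ 1, g − k ≥ -1, k − j ≥ 0, j − n ≥ 1.
Adding all 4 inequalities: the left sides telescope to 0, and the right sides sum to 1 + (-1) + 0 + 1 = 1. So 0 ≥ 1, which is false.

Unsatisfiable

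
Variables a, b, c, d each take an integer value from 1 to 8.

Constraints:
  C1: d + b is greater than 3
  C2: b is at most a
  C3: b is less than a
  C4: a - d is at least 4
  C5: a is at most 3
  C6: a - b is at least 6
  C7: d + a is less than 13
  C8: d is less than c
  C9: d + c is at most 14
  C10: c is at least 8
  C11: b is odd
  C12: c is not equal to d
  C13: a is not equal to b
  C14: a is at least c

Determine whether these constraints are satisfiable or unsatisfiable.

Unsatisfiable

From constraints 10 and 14: a ≥ c and c ≥ 8, so a ≥ 8. From constraint 5: a ≤ 3. But 3 < 8, so no value of a works.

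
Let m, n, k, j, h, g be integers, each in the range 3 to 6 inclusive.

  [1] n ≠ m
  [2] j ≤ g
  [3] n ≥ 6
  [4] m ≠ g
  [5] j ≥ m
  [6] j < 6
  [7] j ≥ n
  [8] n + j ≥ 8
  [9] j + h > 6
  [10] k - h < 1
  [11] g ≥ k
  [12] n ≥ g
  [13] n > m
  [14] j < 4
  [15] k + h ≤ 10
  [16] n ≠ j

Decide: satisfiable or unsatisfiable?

From constraints 3 and 7: j ≥ n and n ≥ 6, so j ≥ 6. From constraint 14: j ≤ 3. But 3 < 6, so no value of j works.

Unsatisfiable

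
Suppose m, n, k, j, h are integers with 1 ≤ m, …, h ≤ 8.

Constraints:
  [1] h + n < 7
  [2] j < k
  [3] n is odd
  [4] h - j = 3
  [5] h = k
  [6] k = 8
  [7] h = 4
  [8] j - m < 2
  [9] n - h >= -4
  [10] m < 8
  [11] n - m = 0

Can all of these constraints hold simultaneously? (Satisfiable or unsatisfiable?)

Constraint 7 fixes h = 4 and constraint 6 fixes k = 8, but constraint 5 requires h = k. Since 4 ≠ 8, contradiction.

Unsatisfiable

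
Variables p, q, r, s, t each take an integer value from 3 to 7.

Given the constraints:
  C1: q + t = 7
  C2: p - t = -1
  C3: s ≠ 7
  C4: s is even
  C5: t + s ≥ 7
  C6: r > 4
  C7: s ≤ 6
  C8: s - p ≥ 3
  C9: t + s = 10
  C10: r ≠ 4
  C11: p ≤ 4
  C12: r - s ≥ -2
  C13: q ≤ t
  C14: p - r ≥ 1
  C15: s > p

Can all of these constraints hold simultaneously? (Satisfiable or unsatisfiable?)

Unsatisfiable

Constraints 8, 12, and 14 give r − s ≥ -2, s − p ≥ 3, p − r ≥ 1.
Adding all 3 inequalities: the left sides telescope to 0, and the right sides sum to (-2) + 3 + 1 = 2. So 0 ≥ 2, which is false.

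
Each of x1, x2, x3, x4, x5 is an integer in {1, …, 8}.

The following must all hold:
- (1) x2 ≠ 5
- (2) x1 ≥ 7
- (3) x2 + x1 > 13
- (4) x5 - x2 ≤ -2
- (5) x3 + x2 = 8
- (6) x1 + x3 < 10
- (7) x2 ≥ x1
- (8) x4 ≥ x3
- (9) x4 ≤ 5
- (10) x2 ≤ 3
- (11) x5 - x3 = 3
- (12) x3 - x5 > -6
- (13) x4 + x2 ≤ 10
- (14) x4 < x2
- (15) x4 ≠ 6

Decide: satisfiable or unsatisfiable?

Unsatisfiable

From constraint 2: x1 ≥ 7. From constraints 7 and 10: x1 ≤ x2 and x2 ≤ 3, so x1 ≤ 3. But 3 < 7, so no value of x1 works.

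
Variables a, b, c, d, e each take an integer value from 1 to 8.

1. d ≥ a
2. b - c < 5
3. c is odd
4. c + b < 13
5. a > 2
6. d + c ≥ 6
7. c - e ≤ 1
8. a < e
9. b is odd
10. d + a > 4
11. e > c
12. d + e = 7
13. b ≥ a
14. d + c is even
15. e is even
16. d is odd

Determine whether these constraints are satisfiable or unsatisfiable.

Satisfiable

Setting (a, b, c, d, e) = (3, 7, 3, 3, 4) satisfies everything: constraint 2: b - c = 4; constraint 4: c + b = 10; constraint 6: d + c = 6, and the others follow.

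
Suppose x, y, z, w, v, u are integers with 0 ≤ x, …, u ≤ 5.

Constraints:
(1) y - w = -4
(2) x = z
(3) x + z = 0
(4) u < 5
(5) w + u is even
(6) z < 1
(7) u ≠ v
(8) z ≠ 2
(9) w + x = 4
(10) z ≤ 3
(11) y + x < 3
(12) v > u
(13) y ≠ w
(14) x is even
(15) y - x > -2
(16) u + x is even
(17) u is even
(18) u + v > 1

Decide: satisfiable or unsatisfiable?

Satisfiable

Setting (x, y, z, w, v, u) = (0, 0, 0, 4, 3, 0) satisfies everything: constraint 1: y - w = -4; constraint 3: x + z = 0; constraint 9: w + x = 4, and the others follow.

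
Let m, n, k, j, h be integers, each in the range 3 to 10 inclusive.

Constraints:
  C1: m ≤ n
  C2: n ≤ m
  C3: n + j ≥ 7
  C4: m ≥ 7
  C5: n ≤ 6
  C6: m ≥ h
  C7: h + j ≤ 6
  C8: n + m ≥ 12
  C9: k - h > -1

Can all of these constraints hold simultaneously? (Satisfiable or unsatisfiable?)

Unsatisfiable

From constraint 4: m ≥ 7. From constraints 1 and 5: m ≤ n and n ≤ 6, so m ≤ 6. But 6 < 7, so no value of m works.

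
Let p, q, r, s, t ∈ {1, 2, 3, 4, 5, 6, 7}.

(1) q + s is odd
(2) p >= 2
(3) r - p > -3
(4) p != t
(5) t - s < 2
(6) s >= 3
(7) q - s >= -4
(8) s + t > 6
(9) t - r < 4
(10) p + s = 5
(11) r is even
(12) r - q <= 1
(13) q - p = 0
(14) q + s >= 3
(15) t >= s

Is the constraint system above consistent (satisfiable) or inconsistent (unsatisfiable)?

Satisfiable

The assignment p = 2, q = 2, r = 2, s = 3, t = 4 works:
  constraint 3 holds since r - p = 0.
  constraint 5 holds since t - s = 1.
The rest check out directly.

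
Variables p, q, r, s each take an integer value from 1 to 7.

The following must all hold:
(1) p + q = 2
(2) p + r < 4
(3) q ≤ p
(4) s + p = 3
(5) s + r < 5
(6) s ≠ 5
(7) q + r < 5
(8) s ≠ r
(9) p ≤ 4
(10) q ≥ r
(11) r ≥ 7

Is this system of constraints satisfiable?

From constraints 10 and 11: q ≥ r and r ≥ 7, so q ≥ 7. From constraints 3 and 9: q ≤ p and p ≤ 4, so q ≤ 4. But 4 < 7, so no value of q works.

Unsatisfiable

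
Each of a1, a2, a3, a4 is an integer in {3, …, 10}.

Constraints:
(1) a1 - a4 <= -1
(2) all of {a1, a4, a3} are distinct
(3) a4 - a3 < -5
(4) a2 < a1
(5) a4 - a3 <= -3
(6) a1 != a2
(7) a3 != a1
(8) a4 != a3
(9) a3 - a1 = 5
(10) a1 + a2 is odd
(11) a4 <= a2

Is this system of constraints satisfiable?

Unsatisfiable

Constraints 1, 4, and 11 give a4 ≤ a2, a2 < a1, a1 < a4. Chaining: a4 ≤ a2 < a1 < a4, which forces a4 < a4 — impossible.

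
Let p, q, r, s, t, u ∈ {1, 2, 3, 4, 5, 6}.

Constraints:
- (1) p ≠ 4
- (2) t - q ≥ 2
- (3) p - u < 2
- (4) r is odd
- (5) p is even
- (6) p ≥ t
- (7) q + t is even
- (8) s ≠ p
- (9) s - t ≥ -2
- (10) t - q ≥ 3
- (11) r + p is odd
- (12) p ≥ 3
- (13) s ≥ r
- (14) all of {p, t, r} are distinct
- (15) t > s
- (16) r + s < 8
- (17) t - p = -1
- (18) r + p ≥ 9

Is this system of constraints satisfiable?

Setting (p, q, r, s, t, u) = (6, 1, 3, 3, 5, 5) satisfies everything: constraint 2: t - q = 4; constraint 3: p - u = 1; constraint 9: s - t = -2, and the others follow.

Satisfiable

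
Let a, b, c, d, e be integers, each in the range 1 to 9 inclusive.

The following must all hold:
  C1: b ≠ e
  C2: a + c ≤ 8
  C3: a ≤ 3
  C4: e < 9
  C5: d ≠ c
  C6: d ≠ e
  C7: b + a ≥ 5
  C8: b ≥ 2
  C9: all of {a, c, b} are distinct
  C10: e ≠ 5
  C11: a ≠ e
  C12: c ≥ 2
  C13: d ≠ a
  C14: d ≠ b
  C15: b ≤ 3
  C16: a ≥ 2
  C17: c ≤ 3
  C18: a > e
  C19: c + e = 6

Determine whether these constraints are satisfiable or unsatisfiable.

Constraints 3, 8, 12, 15, 16, and 17 confine each of a, c, b to the 2 values {2, 3}.
Constraint 9 requires all 3 of them to be distinct, but only 2 values are available — impossible by the pigeonhole principle.

Unsatisfiable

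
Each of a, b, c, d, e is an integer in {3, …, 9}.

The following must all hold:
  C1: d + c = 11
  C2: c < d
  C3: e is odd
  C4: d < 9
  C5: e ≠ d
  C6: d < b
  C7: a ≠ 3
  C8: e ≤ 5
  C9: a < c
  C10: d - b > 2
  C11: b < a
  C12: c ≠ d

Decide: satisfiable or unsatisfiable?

Unsatisfiable

Constraints 2, 6, 9, and 11 give c < d, d < b, b < a, a < c. Chaining: c < d < b < a < c, which forces c < c — impossible.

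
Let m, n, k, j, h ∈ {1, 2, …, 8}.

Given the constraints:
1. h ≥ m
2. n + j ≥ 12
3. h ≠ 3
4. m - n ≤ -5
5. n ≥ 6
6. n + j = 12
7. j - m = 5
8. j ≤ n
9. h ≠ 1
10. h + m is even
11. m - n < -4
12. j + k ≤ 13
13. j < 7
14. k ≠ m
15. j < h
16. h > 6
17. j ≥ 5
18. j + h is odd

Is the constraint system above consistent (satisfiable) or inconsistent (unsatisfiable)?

Satisfiable

The assignment m = 1, n = 6, k = 5, j = 6, h = 7 works:
  constraint 2 holds since n + j = 12.
  constraint 4 holds since m - n = -5.
  constraint 6 holds since n + j = 12.
The rest check out directly.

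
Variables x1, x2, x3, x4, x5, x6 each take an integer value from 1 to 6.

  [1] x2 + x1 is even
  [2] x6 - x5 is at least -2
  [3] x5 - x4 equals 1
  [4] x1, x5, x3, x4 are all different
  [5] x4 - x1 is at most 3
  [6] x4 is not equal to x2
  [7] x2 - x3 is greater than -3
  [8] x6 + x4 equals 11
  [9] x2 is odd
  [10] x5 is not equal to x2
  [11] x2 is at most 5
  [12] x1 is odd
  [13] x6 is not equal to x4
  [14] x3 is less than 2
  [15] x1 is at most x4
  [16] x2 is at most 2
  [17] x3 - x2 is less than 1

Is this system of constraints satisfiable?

Satisfiable

Setting (x1, x2, x3, x4, x5, x6) = (3, 1, 1, 5, 6, 6) satisfies everything: constraint 2: x6 - x5 = 0; constraint 3: x5 - x4 = 1, and the others follow.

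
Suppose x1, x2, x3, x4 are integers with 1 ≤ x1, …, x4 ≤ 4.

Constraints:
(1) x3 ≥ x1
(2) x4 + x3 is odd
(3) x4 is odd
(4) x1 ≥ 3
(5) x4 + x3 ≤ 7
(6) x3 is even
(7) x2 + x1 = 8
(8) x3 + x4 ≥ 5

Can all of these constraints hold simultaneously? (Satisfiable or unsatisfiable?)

Satisfiable

One satisfying assignment is x1 = 4, x2 = 4, x3 = 4, x4 = 1.
For the less obvious constraints — constraint 5: x4 + x3 = 5; constraint 7: x2 + x1 = 8 — and the others hold by inspection.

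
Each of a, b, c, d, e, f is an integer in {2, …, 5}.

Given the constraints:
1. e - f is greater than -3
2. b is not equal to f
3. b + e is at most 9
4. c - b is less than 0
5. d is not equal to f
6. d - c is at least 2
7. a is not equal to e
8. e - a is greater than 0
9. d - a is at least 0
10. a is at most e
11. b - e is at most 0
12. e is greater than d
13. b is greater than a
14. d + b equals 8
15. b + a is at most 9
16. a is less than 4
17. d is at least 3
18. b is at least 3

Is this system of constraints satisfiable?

Try a = 2, b = 4, c = 2, d = 4, e = 5, f = 5.
Check constraint 1: e - f = 0; constraint 3: b + e = 9. The remaining constraints are straightforward to verify.

Satisfiable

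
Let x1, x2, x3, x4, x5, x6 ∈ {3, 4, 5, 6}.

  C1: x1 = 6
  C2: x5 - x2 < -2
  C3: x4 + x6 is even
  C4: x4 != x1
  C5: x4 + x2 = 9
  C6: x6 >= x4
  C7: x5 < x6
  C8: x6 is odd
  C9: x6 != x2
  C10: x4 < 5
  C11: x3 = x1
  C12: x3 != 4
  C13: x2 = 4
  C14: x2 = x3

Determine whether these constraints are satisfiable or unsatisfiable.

Unsatisfiable

Constraint 13 fixes x2 = 4 and constraint 1 fixes x1 = 6. Constraints 11 and 14 give x2 = x3 = x1, so x2 = x1. But 4 ≠ 6 — contradiction.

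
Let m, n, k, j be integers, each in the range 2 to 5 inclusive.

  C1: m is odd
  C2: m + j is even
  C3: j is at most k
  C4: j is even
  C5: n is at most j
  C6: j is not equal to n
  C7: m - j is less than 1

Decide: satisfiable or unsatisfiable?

Unsatisfiable

Constraint 1 makes m odd and constraint 4 makes j even, so m + j must be odd. Constraint 2 says m + j is even — contradiction.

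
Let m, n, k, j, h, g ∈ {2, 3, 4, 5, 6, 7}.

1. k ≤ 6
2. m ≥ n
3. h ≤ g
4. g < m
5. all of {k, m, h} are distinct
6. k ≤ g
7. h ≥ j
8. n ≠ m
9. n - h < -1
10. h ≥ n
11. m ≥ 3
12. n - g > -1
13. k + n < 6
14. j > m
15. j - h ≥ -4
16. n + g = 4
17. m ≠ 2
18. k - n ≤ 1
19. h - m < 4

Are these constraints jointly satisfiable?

Constraints 3, 4, 7, and 14 give m < j, j ≤ h, h ≤ g, g < m. Chaining: m < j ≤ h ≤ g < m, which forces m < m — impossible.

Unsatisfiable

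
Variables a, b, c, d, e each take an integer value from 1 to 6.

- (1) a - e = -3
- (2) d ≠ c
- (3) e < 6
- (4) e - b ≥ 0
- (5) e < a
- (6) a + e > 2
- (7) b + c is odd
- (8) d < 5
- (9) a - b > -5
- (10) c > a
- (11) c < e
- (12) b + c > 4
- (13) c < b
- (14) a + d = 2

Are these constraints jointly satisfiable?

Constraints 4, 5, 10, and 13 give b ≤ e, e < a, a < c, c < b. Chaining: b ≤ e < a < c < b, which forces b < b — impossible.

Unsatisfiable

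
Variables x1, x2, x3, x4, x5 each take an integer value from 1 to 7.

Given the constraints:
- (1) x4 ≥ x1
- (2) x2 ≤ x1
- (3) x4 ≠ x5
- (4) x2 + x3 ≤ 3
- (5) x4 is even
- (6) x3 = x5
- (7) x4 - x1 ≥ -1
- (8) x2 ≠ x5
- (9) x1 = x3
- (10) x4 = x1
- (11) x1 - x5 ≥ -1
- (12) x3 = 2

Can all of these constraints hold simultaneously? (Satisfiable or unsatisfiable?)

From constraints 6, 9, and 10, x4 = x1 = x3 = x5, so x4 = x5. But constraint 3 says x4 ≠ x5. Contradiction.

Unsatisfiable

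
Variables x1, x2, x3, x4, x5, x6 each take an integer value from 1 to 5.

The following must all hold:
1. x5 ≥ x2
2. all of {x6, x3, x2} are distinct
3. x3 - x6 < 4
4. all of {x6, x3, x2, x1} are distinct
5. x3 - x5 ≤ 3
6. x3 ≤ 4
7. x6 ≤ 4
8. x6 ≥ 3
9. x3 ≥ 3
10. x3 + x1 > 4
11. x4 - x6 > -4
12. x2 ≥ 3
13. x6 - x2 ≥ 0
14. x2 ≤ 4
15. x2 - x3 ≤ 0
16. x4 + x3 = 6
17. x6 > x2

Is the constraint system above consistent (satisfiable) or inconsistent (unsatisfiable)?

Constraints 6, 7, 8, 9, 12, and 14 confine each of x6, x3, x2 to the 2 values {3, 4}.
Constraint 2 requires all 3 of them to be distinct, but only 2 values are available — impossible by the pigeonhole principle.

Unsatisfiable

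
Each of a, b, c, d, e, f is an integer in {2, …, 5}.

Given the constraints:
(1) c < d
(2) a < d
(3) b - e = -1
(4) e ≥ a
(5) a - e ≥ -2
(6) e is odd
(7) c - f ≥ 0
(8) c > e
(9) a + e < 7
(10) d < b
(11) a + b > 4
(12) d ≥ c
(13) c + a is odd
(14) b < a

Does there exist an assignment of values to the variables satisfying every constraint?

Unsatisfiable

Constraints 1, 4, 8, 10, and 14 give b < a, a ≤ e, e < c, c < d, d < b. Chaining: b < a ≤ e < c < d < b, which forces b < b — impossible.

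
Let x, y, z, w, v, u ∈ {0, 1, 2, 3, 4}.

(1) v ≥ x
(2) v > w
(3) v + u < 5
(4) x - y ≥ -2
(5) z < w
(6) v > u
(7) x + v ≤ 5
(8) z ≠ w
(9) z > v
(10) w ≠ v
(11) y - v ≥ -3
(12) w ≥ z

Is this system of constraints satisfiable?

Unsatisfiable

Constraints 2, 5, and 9 give v < z, z < w, w < v. Chaining: v < z < w < v, which forces v < v — impossible.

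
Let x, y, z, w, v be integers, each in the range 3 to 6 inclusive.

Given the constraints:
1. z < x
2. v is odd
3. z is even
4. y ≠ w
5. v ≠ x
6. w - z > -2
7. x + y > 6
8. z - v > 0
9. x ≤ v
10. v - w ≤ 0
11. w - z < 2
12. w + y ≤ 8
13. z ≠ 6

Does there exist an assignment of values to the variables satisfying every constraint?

Constraints 1, 8, and 9 give x ≤ v, v < z, z < x. Chaining: x ≤ v < z < x, which forces x < x — impossible.

Unsatisfiable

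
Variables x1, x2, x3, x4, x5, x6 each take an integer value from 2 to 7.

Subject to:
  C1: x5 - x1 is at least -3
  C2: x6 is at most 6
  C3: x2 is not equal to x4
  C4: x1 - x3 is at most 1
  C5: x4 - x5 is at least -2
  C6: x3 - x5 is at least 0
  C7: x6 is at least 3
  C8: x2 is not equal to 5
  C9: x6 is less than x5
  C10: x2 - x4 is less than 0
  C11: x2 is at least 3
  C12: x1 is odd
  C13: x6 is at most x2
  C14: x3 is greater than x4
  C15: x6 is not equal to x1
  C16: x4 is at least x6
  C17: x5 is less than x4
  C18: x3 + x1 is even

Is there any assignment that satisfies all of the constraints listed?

Satisfiable

Try x1 = 7, x2 = 4, x3 = 7, x4 = 6, x5 = 5, x6 = 3.
Check constraint 1: x5 - x1 = -2; constraint 4: x1 - x3 = 0; constraint 5: x4 - x5 = 1. The remaining constraints are straightforward to verify.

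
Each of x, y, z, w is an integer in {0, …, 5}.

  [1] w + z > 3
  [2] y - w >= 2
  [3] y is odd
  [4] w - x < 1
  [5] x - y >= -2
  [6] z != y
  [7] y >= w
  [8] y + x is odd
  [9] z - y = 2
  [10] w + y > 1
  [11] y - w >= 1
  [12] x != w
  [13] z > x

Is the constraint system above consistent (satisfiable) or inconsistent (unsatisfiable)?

Satisfiable

Take x = 2, y = 3, z = 5, w = 0. Then constraint 1: w + z = 5; constraint 2: y - w = 3, and every other listed constraint is also met.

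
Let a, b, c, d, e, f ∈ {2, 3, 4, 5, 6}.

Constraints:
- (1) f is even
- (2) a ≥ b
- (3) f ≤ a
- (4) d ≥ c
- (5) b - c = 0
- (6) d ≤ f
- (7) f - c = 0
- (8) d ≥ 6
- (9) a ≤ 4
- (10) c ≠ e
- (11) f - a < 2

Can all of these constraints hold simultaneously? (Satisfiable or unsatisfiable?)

Unsatisfiable

From constraints 6 and 8: f ≥ d and d ≥ 6, so f ≥ 6. From constraints 3 and 9: f ≤ a and a ≤ 4, so f ≤ 4. But 4 < 6, so no value of f works.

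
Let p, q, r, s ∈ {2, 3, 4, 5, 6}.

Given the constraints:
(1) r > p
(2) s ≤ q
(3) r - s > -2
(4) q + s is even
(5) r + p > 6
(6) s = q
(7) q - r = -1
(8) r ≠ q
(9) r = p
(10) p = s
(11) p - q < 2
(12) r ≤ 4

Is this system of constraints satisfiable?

From constraints 6, 9, and 10, r = p = s = q, so r = q. But constraint 8 says r ≠ q. Contradiction.

Unsatisfiable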